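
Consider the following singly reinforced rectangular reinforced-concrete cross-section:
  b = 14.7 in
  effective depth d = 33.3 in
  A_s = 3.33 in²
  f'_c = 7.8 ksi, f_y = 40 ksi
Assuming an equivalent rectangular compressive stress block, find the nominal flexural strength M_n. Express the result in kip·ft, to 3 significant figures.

T = A_s f_y = 3.33 × 40 = 133.2 kips.
a = T/(0.85 f'_c b) = 133.2/(0.85 × 7.8 × 14.7) = 1.367 in.
M_n = T(d − a/2) = 133.2 × (33.3 − 0.6835) = 4344.5 kip·in = 4344.5/12 = 362.04 kip·ft.

M_n ≈ 362 kip·ft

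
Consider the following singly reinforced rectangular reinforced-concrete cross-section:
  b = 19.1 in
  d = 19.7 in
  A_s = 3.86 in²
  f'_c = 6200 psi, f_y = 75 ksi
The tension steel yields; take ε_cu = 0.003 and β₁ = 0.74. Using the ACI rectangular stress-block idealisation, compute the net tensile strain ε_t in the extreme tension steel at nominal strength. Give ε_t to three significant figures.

ε_t ≈ 0.0122

a = A_s f_y/(0.85 f'_c b) = 2.876 in.
β₁ = 0.74, so c = a/β₁ = 2.876/0.74 = 3.886 in.
From the linear strain diagram with ε_cu = 0.003: ε_t = 0.003 (d − c)/c = 0.003 × (19.7 − 3.886)/3.886 = 0.0122.
Since ε_t ≥ 0.005, the section is tension-controlled.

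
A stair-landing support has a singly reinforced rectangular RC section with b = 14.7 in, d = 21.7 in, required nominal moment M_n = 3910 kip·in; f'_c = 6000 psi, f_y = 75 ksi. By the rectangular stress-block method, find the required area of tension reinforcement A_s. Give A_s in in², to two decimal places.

From M_n = 0.85 f'_c a b (d − a/2):
a = d − √(d² − 2M_n/(0.85 f'_c b)) = 21.7 − √(21.7² − 2 × 3910/(0.85 × 6 × 14.7)) = 2.554 in.
A_s = 0.85 f'_c a b / f_y = 0.85 × 6 × 2.554 × 14.7 / 75 = 2.553 in².

A_s ≈ 2.55 in²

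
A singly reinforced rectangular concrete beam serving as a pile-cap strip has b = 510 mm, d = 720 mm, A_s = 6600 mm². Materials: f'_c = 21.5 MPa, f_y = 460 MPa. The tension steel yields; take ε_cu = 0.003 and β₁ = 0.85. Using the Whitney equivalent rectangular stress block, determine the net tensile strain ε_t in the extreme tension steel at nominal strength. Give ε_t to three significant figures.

ε_t ≈ 0.00264

a = A_s f_y/(0.85 f'_c b) = 325.74 mm.
β₁ = 0.85, so c = a/β₁ = 325.74/0.85 = 383.22 mm.
From the linear strain diagram with ε_cu = 0.003: ε_t = 0.003 (d − c)/c = 0.003 × (720 − 383.22)/383.22 = 0.00264.
ε_t < 0.004 — the section is over-reinforced for flexure under ACI limits.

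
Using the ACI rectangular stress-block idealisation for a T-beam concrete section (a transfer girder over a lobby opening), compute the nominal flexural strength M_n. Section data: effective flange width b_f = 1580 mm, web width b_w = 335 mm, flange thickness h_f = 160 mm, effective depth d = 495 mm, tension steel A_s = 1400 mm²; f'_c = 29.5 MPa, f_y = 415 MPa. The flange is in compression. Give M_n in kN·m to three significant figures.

M_n ≈ 283 kN·m

Tension: T = A_s f_y = 1400 × 415 = 581000 N.
Try a within the flange: a = T/(0.85 f'_c b_f) = 581000/(0.85 × 29.5 × 1580) = 14.66 mm.
Since a = 14.66 ≤ h_f = 160 mm, the stress block lies entirely in the flange; analyse as a rectangular beam of width b_f.
M_n = T(d − a/2) = 581000 × (495 − 7.33) = 283.34 × 10⁶ N·mm.
M_n = 283.34 kN·m.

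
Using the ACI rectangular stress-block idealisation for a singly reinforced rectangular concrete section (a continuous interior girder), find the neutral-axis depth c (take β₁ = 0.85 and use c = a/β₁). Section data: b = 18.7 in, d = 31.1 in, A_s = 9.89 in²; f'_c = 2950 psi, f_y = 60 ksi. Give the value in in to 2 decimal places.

T = A_s f_y = 9.89 × 60 = 593.4 kips.
a = T/(0.85 f'_c b) = 593.4/(0.85 × 2.95 × 18.7) = 12.6551 in.
With β₁ = 0.85, c = a/β₁ = 12.6551/0.85 = 14.89 in.

c ≈ 14.89 in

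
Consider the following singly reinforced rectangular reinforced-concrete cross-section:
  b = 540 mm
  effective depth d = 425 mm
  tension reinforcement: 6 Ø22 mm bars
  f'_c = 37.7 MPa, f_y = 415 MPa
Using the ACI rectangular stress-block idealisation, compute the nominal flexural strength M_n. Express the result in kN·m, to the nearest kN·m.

A_s = 6 × 380 = 2280 mm².
T = A_s f_y = 2280 × 415 = 946200 N = 946.2 kN.
From C = T: a = T/(0.85 f'_c b) = 946200/(0.85 × 37.7 × 540) = 54.68 mm.
M_n = T(d − a/2) = 946.2 kN × (425 − 27.34) mm = 376.27 kN·m.

M_n ≈ 376 kN·m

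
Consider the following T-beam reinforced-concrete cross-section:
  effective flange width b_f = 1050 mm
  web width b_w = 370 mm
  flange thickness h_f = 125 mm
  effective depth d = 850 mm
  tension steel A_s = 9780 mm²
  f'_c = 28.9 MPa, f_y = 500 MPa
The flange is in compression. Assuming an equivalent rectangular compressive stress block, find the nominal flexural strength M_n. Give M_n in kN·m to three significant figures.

Tension: T = A_s f_y = 9780 × 500 = 4890000 N.
Try a within the flange: a = T/(0.85 f'_c b_f) = 4890000/(0.85 × 28.9 × 1050) = 189.58 mm.
a = 189.58 > h_f = 125 mm: the block extends into the web. Split into flange-overhang and web parts.
C_f = 0.85 f'_c (b_f − b_w) h_f = 0.85 × 28.9 × (1050 − 370) × 125 = 2088025 N.
Remaining web compression depth: a_w = (T − C_f)/(0.85 f'_c b_w) = (4890000 − 2088025)/(0.85 × 28.9 × 370) = 308.28 mm.
M_n = C_f(d − h_f/2) + (T − C_f)(d − a_w/2) = 2088025 × (850 − 62.5) + 2801975 × (850 − 154.14) = 1644.32 + 1949.78 = 3594.10 × 10⁶ N·mm.
M_n = 3594.10 kN·m.

M_n ≈ 3590 kN·m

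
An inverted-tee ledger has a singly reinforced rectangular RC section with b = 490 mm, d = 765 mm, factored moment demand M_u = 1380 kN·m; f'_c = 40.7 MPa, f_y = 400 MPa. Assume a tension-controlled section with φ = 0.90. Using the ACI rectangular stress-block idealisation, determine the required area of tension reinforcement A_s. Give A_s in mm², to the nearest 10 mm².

A_s ≈ 5470 mm²

M_n = M_u/φ = 1380/0.90 = 1533.33 kN·m.
With M_n = 0.85 f'_c a b (d − a/2), solve the quadratic for a:
a = d − √(d² − 2M_n/(0.85 f'_c b)) = 765 − √(765² − 2 × 1533.33×10⁶/(0.85 × 40.7 × 490)) = 129.14 mm.
A_s = 0.85 f'_c a b / f_y = 0.85 × 40.7 × 129.14 × 490 / 400 = 5472.8 mm².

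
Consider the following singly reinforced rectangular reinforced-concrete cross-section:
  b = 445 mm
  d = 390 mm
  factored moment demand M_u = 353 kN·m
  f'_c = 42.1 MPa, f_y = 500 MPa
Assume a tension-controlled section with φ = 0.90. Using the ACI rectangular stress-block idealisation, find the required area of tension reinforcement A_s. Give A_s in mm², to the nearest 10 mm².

A_s ≈ 2210 mm²

M_n = M_u/φ = 353/0.90 = 392.222 kN·m.
With M_n = 0.85 f'_c a b (d − a/2), solve the quadratic for a:
a = d − √(d² − 2M_n/(0.85 f'_c b)) = 390 − √(390² − 2 × 392.222×10⁶/(0.85 × 42.1 × 445)) = 69.31 mm.
A_s = 0.85 f'_c a b / f_y = 0.85 × 42.1 × 69.31 × 445 / 500 = 2207.4 mm².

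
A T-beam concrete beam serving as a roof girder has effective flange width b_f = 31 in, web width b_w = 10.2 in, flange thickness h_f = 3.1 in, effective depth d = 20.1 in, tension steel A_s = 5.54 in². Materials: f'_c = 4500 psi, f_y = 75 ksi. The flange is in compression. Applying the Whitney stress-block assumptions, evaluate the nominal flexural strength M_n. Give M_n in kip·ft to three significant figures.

Tension: T = A_s f_y = 5.54 × 75 = 415.5 kips.
Try a within the flange: a = T/(0.85 f'_c b_f) = 415.5/(0.85 × 4.5 × 31) = 3.504 in.
a = 3.504 > h_f = 3.1 in: the block extends into the web. Split into flange-overhang and web parts.
C_f = 0.85 f'_c (b_f − b_w) h_f = 0.85 × 4.5 × (31 − 10.2) × 3.1 = 246.6 kips.
Remaining web compression depth: a_w = (T − C_f)/(0.85 f'_c b_w) = (415.5 − 246.6)/(0.85 × 4.5 × 10.2) = 4.329 in.
M_n = C_f(d − h_f/2) + (T − C_f)(d − a_w/2) = 246.6 × (20.1 − 1.55) + 168.9 × (20.1 − 2.1645) = 4574.4 + 3029.3 = 7603.7 kip·in.
M_n = 7603.7/12 = 633.64 kip·ft.

M_n ≈ 634 kip·ft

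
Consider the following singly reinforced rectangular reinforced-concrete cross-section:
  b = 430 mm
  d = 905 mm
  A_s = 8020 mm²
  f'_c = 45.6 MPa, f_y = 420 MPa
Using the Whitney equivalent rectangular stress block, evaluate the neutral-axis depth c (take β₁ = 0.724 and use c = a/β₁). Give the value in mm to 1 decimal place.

c ≈ 279.1 mm

T = A_s f_y = 8020 × 420 = 3368400 N = 3368.4 kN.
Setting C = 0.85 f'_c a b equal to T: a = 3368400/(0.85 × 45.6 × 430) = 202.102 mm.
With β₁ = 0.724, c = a/β₁ = 202.102/0.724 = 279.1 mm.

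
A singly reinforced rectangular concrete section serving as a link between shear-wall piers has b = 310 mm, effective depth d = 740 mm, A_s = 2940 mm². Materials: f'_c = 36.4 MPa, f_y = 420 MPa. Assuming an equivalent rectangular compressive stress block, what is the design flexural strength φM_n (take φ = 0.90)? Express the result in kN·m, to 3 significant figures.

T = A_s f_y = 2940 × 420 = 1234800 N = 1234.8 kN.
From C = T: a = T/(0.85 f'_c b) = 1234800/(0.85 × 36.4 × 310) = 128.74 mm.
M_n = T(d − a/2) = 1234.8 kN × (740 − 64.37) mm = 834.27 kN·m.
φM_n = 0.90 × 834.27 = 750.84 kN·m.

φM_n ≈ 751 kN·m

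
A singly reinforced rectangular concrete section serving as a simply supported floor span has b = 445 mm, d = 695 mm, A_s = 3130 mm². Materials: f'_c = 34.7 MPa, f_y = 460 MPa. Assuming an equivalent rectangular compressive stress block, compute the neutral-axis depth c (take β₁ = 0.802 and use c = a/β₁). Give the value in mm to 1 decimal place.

T = A_s f_y = 3130 × 460 = 1439800 N = 1439.8 kN.
Setting C = 0.85 f'_c a b equal to T: a = 1439800/(0.85 × 34.7 × 445) = 109.697 mm.
With β₁ = 0.802, c = a/β₁ = 109.697/0.802 = 136.8 mm.

c ≈ 136.8 mm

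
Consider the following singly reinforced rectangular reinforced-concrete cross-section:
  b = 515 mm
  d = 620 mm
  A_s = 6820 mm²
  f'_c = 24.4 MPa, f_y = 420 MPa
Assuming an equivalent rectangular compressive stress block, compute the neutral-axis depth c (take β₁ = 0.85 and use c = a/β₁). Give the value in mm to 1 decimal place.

T = A_s f_y = 6820 × 420 = 2864400 N = 2864.4 kN.
Setting C = 0.85 f'_c a b equal to T: a = 2864400/(0.85 × 24.4 × 515) = 268.175 mm.
With β₁ = 0.85, c = a/β₁ = 268.175/0.85 = 315.5 mm.

c ≈ 315.5 mm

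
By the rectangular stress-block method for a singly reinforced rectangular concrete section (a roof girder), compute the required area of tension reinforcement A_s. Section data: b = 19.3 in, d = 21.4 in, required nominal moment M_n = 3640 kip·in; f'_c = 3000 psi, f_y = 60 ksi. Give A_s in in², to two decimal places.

From M_n = 0.85 f'_c a b (d − a/2):
a = d − √(d² − 2M_n/(0.85 f'_c b)) = 21.4 − √(21.4² − 2 × 3640/(0.85 × 3 × 19.3)) = 3.792 in.
A_s = 0.85 f'_c a b / f_y = 0.85 × 3 × 3.792 × 19.3 / 60 = 3.110 in².

A_s ≈ 3.11 in²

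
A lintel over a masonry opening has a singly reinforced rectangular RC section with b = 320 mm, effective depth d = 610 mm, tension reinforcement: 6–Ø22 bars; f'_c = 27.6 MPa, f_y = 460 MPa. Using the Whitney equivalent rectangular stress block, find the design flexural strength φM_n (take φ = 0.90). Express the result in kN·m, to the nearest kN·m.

A_s = 6 × 380 = 2280 mm².
T = A_s f_y = 2280 × 460 = 1048800 N = 1048.8 kN.
From C = T: a = T/(0.85 f'_c b) = 1048800/(0.85 × 27.6 × 320) = 139.71 mm.
M_n = T(d − a/2) = 1048.8 kN × (610 − 69.855) mm = 566.50 kN·m.
φM_n = 0.90 × 566.50 = 509.85 kN·m.

φM_n ≈ 510 kN·m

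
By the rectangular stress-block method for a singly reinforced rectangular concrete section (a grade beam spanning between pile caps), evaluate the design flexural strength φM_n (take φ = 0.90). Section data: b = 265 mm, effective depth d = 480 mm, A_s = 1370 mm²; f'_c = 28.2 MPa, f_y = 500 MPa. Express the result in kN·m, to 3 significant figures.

φM_n ≈ 263 kN·m

T = A_s f_y = 1370 × 500 = 685000 N = 685 kN.
From C = T: a = T/(0.85 f'_c b) = 685000/(0.85 × 28.2 × 265) = 107.84 mm.
M_n = T(d − a/2) = 685 kN × (480 − 53.92) mm = 291.86 kN·m.
φM_n = 0.90 × 291.86 = 262.67 kN·m.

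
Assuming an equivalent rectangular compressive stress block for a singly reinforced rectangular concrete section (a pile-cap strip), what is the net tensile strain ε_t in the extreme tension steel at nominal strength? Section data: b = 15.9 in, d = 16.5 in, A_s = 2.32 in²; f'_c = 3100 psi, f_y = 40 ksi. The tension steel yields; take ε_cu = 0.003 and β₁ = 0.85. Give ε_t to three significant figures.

a = A_s f_y/(0.85 f'_c b) = 2.215 in.
β₁ = 0.85, so c = a/β₁ = 2.215/0.85 = 2.606 in.
From the linear strain diagram with ε_cu = 0.003: ε_t = 0.003 (d − c)/c = 0.003 × (16.5 − 2.606)/2.606 = 0.0160.
Since ε_t ≥ 0.005, the section is tension-controlled.

ε_t ≈ 0.0160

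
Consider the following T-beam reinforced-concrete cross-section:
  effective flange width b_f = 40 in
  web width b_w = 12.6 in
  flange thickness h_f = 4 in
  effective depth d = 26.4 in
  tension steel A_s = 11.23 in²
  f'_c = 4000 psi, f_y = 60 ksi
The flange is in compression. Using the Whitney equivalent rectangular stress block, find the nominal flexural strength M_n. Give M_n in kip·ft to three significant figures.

Tension: T = A_s f_y = 11.23 × 60 = 673.8 kips.
Try a within the flange: a = T/(0.85 f'_c b_f) = 673.8/(0.85 × 4 × 40) = 4.954 in.
a = 4.954 > h_f = 4 in: the block extends into the web. Split into flange-overhang and web parts.
C_f = 0.85 f'_c (b_f − b_w) h_f = 0.85 × 4 × (40 − 12.6) × 4 = 372.6 kips.
Remaining web compression depth: a_w = (T − C_f)/(0.85 f'_c b_w) = (673.8 − 372.6)/(0.85 × 4 × 12.6) = 7.031 in.
M_n = C_f(d − h_f/2) + (T − C_f)(d − a_w/2) = 372.6 × (26.4 − 2) + 301.2 × (26.4 − 3.5155) = 9091.4 + 6892.8 = 15984.2 kip·in.
M_n = 15984.2/12 = 1332.02 kip·ft.

M_n ≈ 1330 kip·ft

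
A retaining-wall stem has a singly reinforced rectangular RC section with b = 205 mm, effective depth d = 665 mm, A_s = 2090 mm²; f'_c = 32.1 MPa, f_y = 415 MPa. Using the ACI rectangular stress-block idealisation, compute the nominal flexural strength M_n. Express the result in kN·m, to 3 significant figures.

M_n ≈ 510 kN·m

T = A_s f_y = 2090 × 415 = 867350 N = 867.35 kN.
From C = T: a = T/(0.85 f'_c b) = 867350/(0.85 × 32.1 × 205) = 155.07 mm.
M_n = T(d − a/2) = 867.35 kN × (665 − 77.535) mm = 509.54 kN·m.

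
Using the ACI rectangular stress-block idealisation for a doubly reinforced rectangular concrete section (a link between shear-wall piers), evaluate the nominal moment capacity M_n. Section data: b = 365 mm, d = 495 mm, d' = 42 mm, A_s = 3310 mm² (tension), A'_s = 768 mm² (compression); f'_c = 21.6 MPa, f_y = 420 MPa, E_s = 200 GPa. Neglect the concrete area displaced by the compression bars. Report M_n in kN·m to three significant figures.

Assume both tension and compression steel yield.
Net tension couple steel: A_s − A'_s = 2542 mm².
a = (A_s − A'_s) f_y / (0.85 f'_c b) = 1067640/(0.85 × 21.6 × 365) = 159.32 mm.
c = a/β₁ = 159.32/0.85 = 187.44 mm; ε'_s = 0.003(c − d')/c = 0.0023 ≥ f_y/E_s = 0.0021, so compression steel does yield.
M_n = (A_s − A'_s) f_y (d − a/2) + A'_s f_y (d − d') = [1067640 × (495 − 79.66) + 322560 × (495 − 42)] × 10⁻⁶ = 443.43 + 146.12 = 589.55 kN·m.

M_n ≈ 590 kN·m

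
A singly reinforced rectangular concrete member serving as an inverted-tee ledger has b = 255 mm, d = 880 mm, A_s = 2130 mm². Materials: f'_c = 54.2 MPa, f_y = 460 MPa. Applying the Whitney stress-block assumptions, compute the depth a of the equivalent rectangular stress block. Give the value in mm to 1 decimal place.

a ≈ 83.4 mm

T = A_s f_y = 2130 × 460 = 979800 N = 979.8 kN.
Setting C = 0.85 f'_c a b equal to T: a = 979800/(0.85 × 54.2 × 255) = 83.4 mm.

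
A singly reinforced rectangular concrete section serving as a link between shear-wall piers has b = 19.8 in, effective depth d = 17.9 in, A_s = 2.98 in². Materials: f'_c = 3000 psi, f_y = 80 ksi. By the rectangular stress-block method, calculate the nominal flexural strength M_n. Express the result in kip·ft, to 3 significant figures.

M_n ≈ 309 kip·ft

T = A_s f_y = 2.98 × 80 = 238.4 kips.
a = T/(0.85 f'_c b) = 238.4/(0.85 × 3 × 19.8) = 4.722 in.
M_n = T(d − a/2) = 238.4 × (17.9 − 2.361) = 3704.5 kip·in = 3704.5/12 = 308.71 kip·ft.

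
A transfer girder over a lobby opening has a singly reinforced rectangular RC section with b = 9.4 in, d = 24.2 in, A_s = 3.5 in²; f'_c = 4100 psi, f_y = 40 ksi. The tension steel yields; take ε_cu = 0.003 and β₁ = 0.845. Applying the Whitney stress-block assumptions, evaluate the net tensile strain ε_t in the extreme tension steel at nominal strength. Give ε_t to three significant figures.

ε_t ≈ 0.0114

a = A_s f_y/(0.85 f'_c b) = 4.274 in.
β₁ = 0.845, so c = a/β₁ = 4.274/0.845 = 5.058 in.
From the linear strain diagram with ε_cu = 0.003: ε_t = 0.003 (d − c)/c = 0.003 × (24.2 − 5.058)/5.058 = 0.0114.
Since ε_t ≥ 0.005, the section is tension-controlled.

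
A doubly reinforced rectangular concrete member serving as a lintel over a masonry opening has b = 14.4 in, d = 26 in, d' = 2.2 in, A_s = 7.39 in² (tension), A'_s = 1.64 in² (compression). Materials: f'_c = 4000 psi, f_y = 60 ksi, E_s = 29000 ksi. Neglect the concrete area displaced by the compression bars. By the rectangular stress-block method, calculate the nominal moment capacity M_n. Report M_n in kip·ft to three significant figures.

Assume both steels yield.
a = (A_s − A'_s) f_y/(0.85 f'_c b) = (7.39 − 1.64) × 60/(0.85 × 4 × 14.4) = 7.047 in.
c = a/β₁ = 7.047/0.85 = 8.291 in; ε'_s = 0.003(c − d')/c = 0.0022 ≥ ε_y = 0.0021, so the compression steel yields.
M_n = (A_s − A'_s) f_y (d − a/2) + A'_s f_y (d − d') = 345 × (26 − 3.5235) + 98.4 × (26 − 2.2) = 7754.4 + 2341.9 = 10096.3 kip·in = 10096.3/12 = 841.36 kip·ft.

M_n ≈ 841 kip·ft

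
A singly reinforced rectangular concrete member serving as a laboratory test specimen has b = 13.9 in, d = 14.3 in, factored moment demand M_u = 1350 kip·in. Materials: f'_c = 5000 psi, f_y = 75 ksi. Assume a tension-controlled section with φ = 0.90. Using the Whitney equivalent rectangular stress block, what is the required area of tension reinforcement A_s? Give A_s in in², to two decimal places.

M_n = M_u/φ = 1350/0.90 = 1500 kip·in.
From M_n = 0.85 f'_c a b (d − a/2):
a = d − √(d² − 2M_n/(0.85 f'_c b)) = 14.3 − √(14.3² − 2 × 1500/(0.85 × 5 × 13.9)) = 1.902 in.
A_s = 0.85 f'_c a b / f_y = 0.85 × 5 × 1.902 × 13.9 / 75 = 1.498 in².

A_s ≈ 1.50 in²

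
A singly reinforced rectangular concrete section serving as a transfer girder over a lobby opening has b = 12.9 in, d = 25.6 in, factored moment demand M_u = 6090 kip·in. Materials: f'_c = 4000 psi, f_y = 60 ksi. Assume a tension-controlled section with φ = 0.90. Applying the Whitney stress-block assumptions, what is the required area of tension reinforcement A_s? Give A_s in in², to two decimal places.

M_n = M_u/φ = 6090/0.90 = 6766.67 kip·in.
From M_n = 0.85 f'_c a b (d − a/2):
a = d − √(d² − 2M_n/(0.85 f'_c b)) = 25.6 − √(25.6² − 2 × 6766.67/(0.85 × 4 × 12.9)) = 6.977 in.
A_s = 0.85 f'_c a b / f_y = 0.85 × 4 × 6.977 × 12.9 / 60 = 5.100 in².

A_s ≈ 5.10 in²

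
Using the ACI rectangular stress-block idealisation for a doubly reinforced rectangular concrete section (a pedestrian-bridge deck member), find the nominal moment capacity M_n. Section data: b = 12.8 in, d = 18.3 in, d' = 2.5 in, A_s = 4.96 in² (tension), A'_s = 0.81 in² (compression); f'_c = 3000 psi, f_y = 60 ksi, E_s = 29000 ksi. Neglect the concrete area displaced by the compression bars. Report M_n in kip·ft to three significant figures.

M_n ≈ 365 kip·ft

Assume both steels yield.
a = (A_s − A'_s) f_y/(0.85 f'_c b) = (4.96 − 0.81) × 60/(0.85 × 3 × 12.8) = 7.629 in.
c = a/β₁ = 7.629/0.85 = 8.975 in; ε'_s = 0.003(c − d')/c = 0.0022 ≥ ε_y = 0.0021, so the compression steel yields.
M_n = (A_s − A'_s) f_y (d − a/2) + A'_s f_y (d − d') = 249 × (18.3 − 3.8145) + 48.6 × (18.3 − 2.5) = 3606.9 + 767.9 = 4374.8 kip·in = 4374.8/12 = 364.57 kip·ft.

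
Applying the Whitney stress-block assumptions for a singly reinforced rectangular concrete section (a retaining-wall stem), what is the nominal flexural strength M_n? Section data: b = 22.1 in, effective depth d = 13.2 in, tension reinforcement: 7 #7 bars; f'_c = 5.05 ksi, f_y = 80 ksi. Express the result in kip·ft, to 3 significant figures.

A_s = 7 × 0.6 = 4.2 in².
T = A_s f_y = 4.2 × 80 = 336 kips.
a = T/(0.85 f'_c b) = 336/(0.85 × 5.05 × 22.1) = 3.542 in.
M_n = T(d − a/2) = 336 × (13.2 − 1.771) = 3840.1 kip·in = 3840.1/12 = 320.01 kip·ft.

M_n ≈ 320 kip·ft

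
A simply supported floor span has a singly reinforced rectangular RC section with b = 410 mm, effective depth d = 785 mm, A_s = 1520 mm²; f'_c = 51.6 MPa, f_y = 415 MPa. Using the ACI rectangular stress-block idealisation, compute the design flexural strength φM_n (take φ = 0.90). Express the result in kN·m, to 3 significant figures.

φM_n ≈ 436 kN·m

T = A_s f_y = 1520 × 415 = 630800 N = 630.8 kN.
From C = T: a = T/(0.85 f'_c b) = 630800/(0.85 × 51.6 × 410) = 35.08 mm.
M_n = T(d − a/2) = 630.8 kN × (785 − 17.54) mm = 484.11 kN·m.
φM_n = 0.90 × 484.11 = 435.70 kN·m.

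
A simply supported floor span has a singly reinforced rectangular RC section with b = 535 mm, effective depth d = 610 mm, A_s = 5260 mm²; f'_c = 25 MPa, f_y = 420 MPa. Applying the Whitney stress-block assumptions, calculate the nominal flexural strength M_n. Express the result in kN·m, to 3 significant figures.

M_n ≈ 1130 kN·m

T = A_s f_y = 5260 × 420 = 2209200 N = 2209.2 kN.
From C = T: a = T/(0.85 f'_c b) = 2209200/(0.85 × 25 × 535) = 194.32 mm.
M_n = T(d − a/2) = 2209.2 kN × (610 − 97.16) mm = 1132.97 kN·m.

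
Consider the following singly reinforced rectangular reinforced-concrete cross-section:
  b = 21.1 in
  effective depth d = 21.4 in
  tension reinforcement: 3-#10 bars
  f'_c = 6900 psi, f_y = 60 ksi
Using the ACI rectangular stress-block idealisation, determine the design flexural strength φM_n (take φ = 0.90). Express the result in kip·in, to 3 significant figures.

A_s = 3 × 1.27 = 3.81 in².
T = A_s f_y = 3.81 × 60 = 228.6 kips.
a = T/(0.85 f'_c b) = 228.6/(0.85 × 6.9 × 21.1) = 1.847 in.
M_n = T(d − a/2) = 228.6 × (21.4 − 0.9235) = 4680.9 kip·in.
φM_n = 0.90 × 4680.9 = 4212.8 kip·in.

φM_n ≈ 4210 kip·in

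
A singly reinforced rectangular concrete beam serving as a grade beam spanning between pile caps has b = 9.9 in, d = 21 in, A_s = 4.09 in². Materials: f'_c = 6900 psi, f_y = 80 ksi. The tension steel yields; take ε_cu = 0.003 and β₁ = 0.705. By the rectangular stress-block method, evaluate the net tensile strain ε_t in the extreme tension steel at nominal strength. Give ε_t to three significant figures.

ε_t ≈ 0.00488

a = A_s f_y/(0.85 f'_c b) = 5.635 in.
β₁ = 0.705, so c = a/β₁ = 5.635/0.705 = 7.993 in.
From the linear strain diagram with ε_cu = 0.003: ε_t = 0.003 (d − c)/c = 0.003 × (21 − 7.993)/7.993 = 0.00488.
ε_t is between 0.004 and 0.005 — transition zone.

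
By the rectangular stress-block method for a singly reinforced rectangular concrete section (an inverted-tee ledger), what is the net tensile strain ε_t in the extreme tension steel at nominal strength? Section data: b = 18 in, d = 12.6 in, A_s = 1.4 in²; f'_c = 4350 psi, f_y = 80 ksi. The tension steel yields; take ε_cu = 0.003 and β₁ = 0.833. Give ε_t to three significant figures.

a = A_s f_y/(0.85 f'_c b) = 1.683 in.
β₁ = 0.833, so c = a/β₁ = 1.683/0.833 = 2.020 in.
From the linear strain diagram with ε_cu = 0.003: ε_t = 0.003 (d − c)/c = 0.003 × (12.6 − 2.020)/2.020 = 0.0157.
Since ε_t ≥ 0.005, the section is tension-controlled.

ε_t ≈ 0.0157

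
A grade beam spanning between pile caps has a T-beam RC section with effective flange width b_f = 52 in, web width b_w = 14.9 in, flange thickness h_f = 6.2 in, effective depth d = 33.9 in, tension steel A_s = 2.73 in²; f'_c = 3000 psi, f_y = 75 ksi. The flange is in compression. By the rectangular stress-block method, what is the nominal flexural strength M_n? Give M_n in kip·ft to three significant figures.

Tension: T = A_s f_y = 2.73 × 75 = 204.75 kips.
Try a within the flange: a = T/(0.85 f'_c b_f) = 204.75/(0.85 × 3 × 52) = 1.544 in.
Since a = 1.544 ≤ h_f = 6.2 in, the stress block lies entirely in the flange; analyse as a rectangular beam of width b_f.
M_n = T(d − a/2) = 204.75 × (33.9 − 0.772) = 6783.0 kip·in.
M_n = 6783.0/12 = 565.25 kip·ft.

M_n ≈ 565 kip·ft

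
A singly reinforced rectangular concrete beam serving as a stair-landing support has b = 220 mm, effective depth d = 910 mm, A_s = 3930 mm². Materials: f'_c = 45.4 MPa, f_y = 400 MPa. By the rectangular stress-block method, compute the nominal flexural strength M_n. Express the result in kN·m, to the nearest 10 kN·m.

T = A_s f_y = 3930 × 400 = 1572000 N = 1572 kN.
From C = T: a = T/(0.85 f'_c b) = 1572000/(0.85 × 45.4 × 220) = 185.16 mm.
M_n = T(d − a/2) = 1572 kN × (910 − 92.58) mm = 1284.98 kN·m.

M_n ≈ 1280 kN·m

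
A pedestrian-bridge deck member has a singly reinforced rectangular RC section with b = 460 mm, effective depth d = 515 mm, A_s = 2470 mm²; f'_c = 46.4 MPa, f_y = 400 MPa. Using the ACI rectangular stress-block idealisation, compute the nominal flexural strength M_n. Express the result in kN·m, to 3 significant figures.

T = A_s f_y = 2470 × 400 = 988000 N = 988 kN.
From C = T: a = T/(0.85 f'_c b) = 988000/(0.85 × 46.4 × 460) = 54.46 mm.
M_n = T(d − a/2) = 988 kN × (515 − 27.23) mm = 481.92 kN·m.

M_n ≈ 482 kN·m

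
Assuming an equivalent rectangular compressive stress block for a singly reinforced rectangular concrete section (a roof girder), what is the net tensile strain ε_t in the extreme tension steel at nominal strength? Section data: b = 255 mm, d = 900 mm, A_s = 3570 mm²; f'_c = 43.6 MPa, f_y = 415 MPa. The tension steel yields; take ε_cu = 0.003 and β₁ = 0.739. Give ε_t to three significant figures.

ε_t ≈ 0.00973

a = A_s f_y/(0.85 f'_c b) = 156.77 mm.
β₁ = 0.739, so c = a/β₁ = 156.77/0.739 = 212.14 mm.
From the linear strain diagram with ε_cu = 0.003: ε_t = 0.003 (d − c)/c = 0.003 × (900 − 212.14)/212.14 = 0.00973.
Since ε_t ≥ 0.005, the section is tension-controlled.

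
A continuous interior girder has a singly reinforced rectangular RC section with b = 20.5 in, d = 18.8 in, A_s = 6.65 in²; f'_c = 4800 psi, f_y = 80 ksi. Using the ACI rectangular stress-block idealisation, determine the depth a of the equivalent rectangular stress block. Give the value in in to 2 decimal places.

a ≈ 6.36 in

T = A_s f_y = 6.65 × 80 = 532 kips.
a = T/(0.85 f'_c b) = 532/(0.85 × 4.8 × 20.5) = 6.36 in.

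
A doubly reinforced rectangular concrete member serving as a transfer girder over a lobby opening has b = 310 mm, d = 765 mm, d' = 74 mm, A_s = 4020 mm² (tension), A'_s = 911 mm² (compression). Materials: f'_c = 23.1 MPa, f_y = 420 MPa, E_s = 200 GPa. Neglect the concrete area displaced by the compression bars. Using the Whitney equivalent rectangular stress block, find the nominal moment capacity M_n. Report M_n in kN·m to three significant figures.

Assume both tension and compression steel yield.
Net tension couple steel: A_s − A'_s = 3109 mm².
a = (A_s − A'_s) f_y / (0.85 f'_c b) = 1305780/(0.85 × 23.1 × 310) = 214.52 mm.
c = a/β₁ = 214.52/0.85 = 252.38 mm; ε'_s = 0.003(c − d')/c = 0.0021 ≥ f_y/E_s = 0.0021, so compression steel does yield.
M_n = (A_s − A'_s) f_y (d − a/2) + A'_s f_y (d − d') = [1305780 × (765 − 107.26) + 382620 × (765 − 74)] × 10⁻⁶ = 858.86 + 264.39 = 1123.25 kN·m.

M_n ≈ 1120 kN·m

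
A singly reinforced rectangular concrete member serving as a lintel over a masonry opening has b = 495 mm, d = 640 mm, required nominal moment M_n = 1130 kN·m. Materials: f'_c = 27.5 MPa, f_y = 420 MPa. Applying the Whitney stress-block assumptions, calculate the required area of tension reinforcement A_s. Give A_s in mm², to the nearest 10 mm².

A_s ≈ 4880 mm²

With M_n = 0.85 f'_c a b (d − a/2), solve the quadratic for a:
a = d − √(d² − 2M_n/(0.85 f'_c b)) = 640 − √(640² − 2 × 1130×10⁶/(0.85 × 27.5 × 495)) = 177.10 mm.
A_s = 0.85 f'_c a b / f_y = 0.85 × 27.5 × 177.10 × 495 / 420 = 4878.9 mm².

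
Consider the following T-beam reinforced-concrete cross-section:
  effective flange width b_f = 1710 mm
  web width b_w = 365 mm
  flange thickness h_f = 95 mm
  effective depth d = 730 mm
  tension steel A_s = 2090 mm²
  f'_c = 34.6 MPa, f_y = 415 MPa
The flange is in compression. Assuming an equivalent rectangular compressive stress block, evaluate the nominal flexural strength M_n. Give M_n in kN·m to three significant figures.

Tension: T = A_s f_y = 2090 × 415 = 867350 N.
Try a within the flange: a = T/(0.85 f'_c b_f) = 867350/(0.85 × 34.6 × 1710) = 17.25 mm.
Since a = 17.25 ≤ h_f = 95 mm, the stress block lies entirely in the flange; analyse as a rectangular beam of width b_f.
M_n = T(d − a/2) = 867350 × (730 − 8.625) = 625.68 × 10⁶ N·mm.
M_n = 625.68 kN·m.

M_n ≈ 626 kN·m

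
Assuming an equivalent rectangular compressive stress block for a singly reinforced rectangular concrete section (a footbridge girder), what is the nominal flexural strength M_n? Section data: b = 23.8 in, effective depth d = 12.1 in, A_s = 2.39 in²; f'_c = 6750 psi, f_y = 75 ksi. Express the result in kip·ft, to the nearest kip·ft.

T = A_s f_y = 2.39 × 75 = 179.25 kips.
a = T/(0.85 f'_c b) = 179.25/(0.85 × 6.75 × 23.8) = 1.313 in.
M_n = T(d − a/2) = 179.25 × (12.1 − 0.6565) = 2051.2 kip·in = 2051.2/12 = 170.93 kip·ft.

M_n ≈ 171 kip·ft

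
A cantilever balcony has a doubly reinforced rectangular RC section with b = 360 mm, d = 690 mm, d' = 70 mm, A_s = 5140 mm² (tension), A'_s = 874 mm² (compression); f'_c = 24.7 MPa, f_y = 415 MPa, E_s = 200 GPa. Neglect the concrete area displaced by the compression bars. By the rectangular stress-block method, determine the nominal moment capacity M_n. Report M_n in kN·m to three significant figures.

Assume both tension and compression steel yield.
Net tension couple steel: A_s − A'_s = 4266 mm².
a = (A_s − A'_s) f_y / (0.85 f'_c b) = 1770390/(0.85 × 24.7 × 360) = 234.23 mm.
c = a/β₁ = 234.23/0.85 = 275.56 mm; ε'_s = 0.003(c − d')/c = 0.0022 ≥ f_y/E_s = 0.0021, so compression steel does yield.
M_n = (A_s − A'_s) f_y (d − a/2) + A'_s f_y (d − d') = [1770390 × (690 − 117.115) + 362710 × (690 − 70)] × 10⁻⁶ = 1014.23 + 224.88 = 1239.11 kN·m.

M_n ≈ 1240 kN·m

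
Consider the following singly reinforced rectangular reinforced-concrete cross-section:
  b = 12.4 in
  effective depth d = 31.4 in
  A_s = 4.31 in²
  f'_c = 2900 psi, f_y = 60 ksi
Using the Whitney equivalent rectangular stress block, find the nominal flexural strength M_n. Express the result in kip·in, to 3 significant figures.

T = A_s f_y = 4.31 × 60 = 258.6 kips.
a = T/(0.85 f'_c b) = 258.6/(0.85 × 2.9 × 12.4) = 8.460 in.
M_n = T(d − a/2) = 258.6 × (31.4 − 4.23) = 7026.2 kip·in.

M_n ≈ 7030 kip·in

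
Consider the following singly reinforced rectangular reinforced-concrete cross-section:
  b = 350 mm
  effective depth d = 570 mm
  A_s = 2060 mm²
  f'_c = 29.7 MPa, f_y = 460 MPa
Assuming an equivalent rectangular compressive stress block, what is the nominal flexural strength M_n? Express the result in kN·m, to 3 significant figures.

M_n ≈ 489 kN·m

T = A_s f_y = 2060 × 460 = 947600 N = 947.6 kN.
From C = T: a = T/(0.85 f'_c b) = 947600/(0.85 × 29.7 × 350) = 107.25 mm.
M_n = T(d − a/2) = 947.6 kN × (570 − 53.625) mm = 489.32 kN·m.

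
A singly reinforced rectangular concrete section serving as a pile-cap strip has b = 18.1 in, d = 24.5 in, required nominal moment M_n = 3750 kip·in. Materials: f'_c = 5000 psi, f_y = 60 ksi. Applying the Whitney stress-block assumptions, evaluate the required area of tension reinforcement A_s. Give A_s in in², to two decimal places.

A_s ≈ 2.66 in²

From M_n = 0.85 f'_c a b (d − a/2):
a = d − √(d² − 2M_n/(0.85 f'_c b)) = 24.5 − √(24.5² − 2 × 3750/(0.85 × 5 × 18.1)) = 2.078 in.
A_s = 0.85 f'_c a b / f_y = 0.85 × 5 × 2.078 × 18.1 / 60 = 2.664 in².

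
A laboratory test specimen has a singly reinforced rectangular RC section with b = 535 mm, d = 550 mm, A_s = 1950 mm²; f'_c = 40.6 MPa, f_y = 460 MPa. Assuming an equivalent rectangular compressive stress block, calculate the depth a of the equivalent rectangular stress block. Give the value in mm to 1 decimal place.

a ≈ 48.6 mm

T = A_s f_y = 1950 × 460 = 897000 N = 897 kN.
Setting C = 0.85 f'_c a b equal to T: a = 897000/(0.85 × 40.6 × 535) = 48.6 mm.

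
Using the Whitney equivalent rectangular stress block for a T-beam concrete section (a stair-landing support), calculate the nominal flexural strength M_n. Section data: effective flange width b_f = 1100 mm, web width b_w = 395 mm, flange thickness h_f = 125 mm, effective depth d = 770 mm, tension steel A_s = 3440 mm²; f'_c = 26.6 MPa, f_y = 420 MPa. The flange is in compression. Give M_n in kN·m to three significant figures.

Tension: T = A_s f_y = 3440 × 420 = 1444800 N.
Try a within the flange: a = T/(0.85 f'_c b_f) = 1444800/(0.85 × 26.6 × 1100) = 58.09 mm.
Since a = 58.09 ≤ h_f = 125 mm, the stress block lies entirely in the flange; analyse as a rectangular beam of width b_f.
M_n = T(d − a/2) = 1444800 × (770 − 29.045) = 1070.53 × 10⁶ N·mm.
M_n = 1070.53 kN·m.

M_n ≈ 1070 kN·m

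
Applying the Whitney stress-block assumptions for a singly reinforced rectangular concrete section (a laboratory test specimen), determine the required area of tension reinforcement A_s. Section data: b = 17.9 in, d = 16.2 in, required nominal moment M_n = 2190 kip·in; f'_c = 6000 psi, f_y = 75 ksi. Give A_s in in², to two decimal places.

From M_n = 0.85 f'_c a b (d − a/2):
a = d − √(d² − 2M_n/(0.85 f'_c b)) = 16.2 − √(16.2² − 2 × 2190/(0.85 × 6 × 17.9)) = 1.556 in.
A_s = 0.85 f'_c a b / f_y = 0.85 × 6 × 1.556 × 17.9 / 75 = 1.894 in².

A_s ≈ 1.89 in²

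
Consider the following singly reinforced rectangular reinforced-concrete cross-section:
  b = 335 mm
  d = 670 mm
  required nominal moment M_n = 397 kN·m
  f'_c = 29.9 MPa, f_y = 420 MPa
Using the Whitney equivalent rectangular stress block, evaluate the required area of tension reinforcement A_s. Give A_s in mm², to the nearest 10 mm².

A_s ≈ 1490 mm²

With M_n = 0.85 f'_c a b (d − a/2), solve the quadratic for a:
a = d − √(d² − 2M_n/(0.85 f'_c b)) = 670 − √(670² − 2 × 397×10⁶/(0.85 × 29.9 × 335)) = 73.64 mm.
A_s = 0.85 f'_c a b / f_y = 0.85 × 29.9 × 73.64 × 335 / 420 = 1492.8 mm².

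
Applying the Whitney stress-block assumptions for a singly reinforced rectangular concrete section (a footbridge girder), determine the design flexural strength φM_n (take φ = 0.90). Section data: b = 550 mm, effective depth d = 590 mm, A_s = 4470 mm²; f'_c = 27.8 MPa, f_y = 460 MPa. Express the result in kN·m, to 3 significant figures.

T = A_s f_y = 4470 × 460 = 2056200 N = 2056.2 kN.
From C = T: a = T/(0.85 f'_c b) = 2056200/(0.85 × 27.8 × 550) = 158.21 mm.
M_n = T(d − a/2) = 2056.2 kN × (590 − 79.105) mm = 1050.50 kN·m.
φM_n = 0.90 × 1050.50 = 945.45 kN·m.

φM_n ≈ 945 kN·m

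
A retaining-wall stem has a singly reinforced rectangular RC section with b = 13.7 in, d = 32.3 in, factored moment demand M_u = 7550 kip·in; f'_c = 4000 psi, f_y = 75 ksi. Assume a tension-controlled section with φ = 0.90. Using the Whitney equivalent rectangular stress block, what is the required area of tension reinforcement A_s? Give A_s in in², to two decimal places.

M_n = M_u/φ = 7550/0.90 = 8388.89 kip·in.
From M_n = 0.85 f'_c a b (d − a/2):
a = d − √(d² − 2M_n/(0.85 f'_c b)) = 32.3 − √(32.3² − 2 × 8388.89/(0.85 × 4 × 13.7)) = 6.164 in.
A_s = 0.85 f'_c a b / f_y = 0.85 × 4 × 6.164 × 13.7 / 75 = 3.828 in².

A_s ≈ 3.83 in²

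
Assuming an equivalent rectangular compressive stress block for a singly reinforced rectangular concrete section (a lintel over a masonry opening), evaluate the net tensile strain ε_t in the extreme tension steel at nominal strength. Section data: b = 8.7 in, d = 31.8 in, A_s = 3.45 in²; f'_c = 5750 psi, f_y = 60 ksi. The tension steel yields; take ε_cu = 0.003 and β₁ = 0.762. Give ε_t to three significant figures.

a = A_s f_y/(0.85 f'_c b) = 4.868 in.
β₁ = 0.762, so c = a/β₁ = 4.868/0.762 = 6.388 in.
From the linear strain diagram with ε_cu = 0.003: ε_t = 0.003 (d − c)/c = 0.003 × (31.8 − 6.388)/6.388 = 0.0119.
Since ε_t ≥ 0.005, the section is tension-controlled.

ε_t ≈ 0.0119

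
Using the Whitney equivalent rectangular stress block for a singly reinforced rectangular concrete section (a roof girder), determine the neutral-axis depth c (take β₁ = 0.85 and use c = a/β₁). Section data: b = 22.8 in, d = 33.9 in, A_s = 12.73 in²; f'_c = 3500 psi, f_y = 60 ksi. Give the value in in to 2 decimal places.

c ≈ 13.25 in

T = A_s f_y = 12.73 × 60 = 763.8 kips.
a = T/(0.85 f'_c b) = 763.8/(0.85 × 3.5 × 22.8) = 11.2605 in.
With β₁ = 0.85, c = a/β₁ = 11.2605/0.85 = 13.25 in.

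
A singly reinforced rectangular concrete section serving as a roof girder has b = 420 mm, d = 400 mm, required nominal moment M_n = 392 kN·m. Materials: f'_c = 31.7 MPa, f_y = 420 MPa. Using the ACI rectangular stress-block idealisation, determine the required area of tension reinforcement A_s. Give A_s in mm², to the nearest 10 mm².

A_s ≈ 2660 mm²

With M_n = 0.85 f'_c a b (d − a/2), solve the quadratic for a:
a = d − √(d² − 2M_n/(0.85 f'_c b)) = 400 − √(400² − 2 × 392×10⁶/(0.85 × 31.7 × 420)) = 98.80 mm.
A_s = 0.85 f'_c a b / f_y = 0.85 × 31.7 × 98.80 × 420 / 420 = 2662.2 mm².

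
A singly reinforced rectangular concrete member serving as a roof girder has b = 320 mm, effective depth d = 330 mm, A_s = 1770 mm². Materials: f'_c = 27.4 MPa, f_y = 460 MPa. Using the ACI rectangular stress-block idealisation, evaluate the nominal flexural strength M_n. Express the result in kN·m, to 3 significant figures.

M_n ≈ 224 kN·m

T = A_s f_y = 1770 × 460 = 814200 N = 814.2 kN.
From C = T: a = T/(0.85 f'_c b) = 814200/(0.85 × 27.4 × 320) = 109.25 mm.
M_n = T(d − a/2) = 814.2 kN × (330 − 54.625) mm = 224.21 kN·m.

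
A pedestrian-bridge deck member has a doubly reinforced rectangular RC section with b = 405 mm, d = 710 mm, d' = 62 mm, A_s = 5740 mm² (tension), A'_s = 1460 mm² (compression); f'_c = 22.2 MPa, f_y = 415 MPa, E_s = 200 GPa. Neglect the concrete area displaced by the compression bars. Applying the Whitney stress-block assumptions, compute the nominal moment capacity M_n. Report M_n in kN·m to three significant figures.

M_n ≈ 1450 kN·m

Assume both tension and compression steel yield.
Net tension couple steel: A_s − A'_s = 4280 mm².
a = (A_s − A'_s) f_y / (0.85 f'_c b) = 1776200/(0.85 × 22.2 × 405) = 232.42 mm.
c = a/β₁ = 232.42/0.85 = 273.44 mm; ε'_s = 0.003(c − d')/c = 0.0023 ≥ f_y/E_s = 0.0021, so compression steel does yield.
M_n = (A_s − A'_s) f_y (d − a/2) + A'_s f_y (d − d') = [1776200 × (710 − 116.21) + 605900 × (710 − 62)] × 10⁻⁶ = 1054.69 + 392.62 = 1447.31 kN·m.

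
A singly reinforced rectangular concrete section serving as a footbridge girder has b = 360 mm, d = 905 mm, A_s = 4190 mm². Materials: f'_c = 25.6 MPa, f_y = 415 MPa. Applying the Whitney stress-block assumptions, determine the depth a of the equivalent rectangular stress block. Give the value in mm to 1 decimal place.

T = A_s f_y = 4190 × 415 = 1738850 N = 1738.85 kN.
Setting C = 0.85 f'_c a b equal to T: a = 1738850/(0.85 × 25.6 × 360) = 222.0 mm.

a ≈ 222.0 mm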